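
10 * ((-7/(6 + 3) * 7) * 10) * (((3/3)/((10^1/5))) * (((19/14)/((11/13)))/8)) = -43225/792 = -54.58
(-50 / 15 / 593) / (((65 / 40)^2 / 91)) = -4480 / 23127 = -0.19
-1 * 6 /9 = -2 /3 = -0.67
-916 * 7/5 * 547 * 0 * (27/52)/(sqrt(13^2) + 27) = 0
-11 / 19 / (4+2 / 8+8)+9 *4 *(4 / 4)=33472 / 931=35.95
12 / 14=6 / 7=0.86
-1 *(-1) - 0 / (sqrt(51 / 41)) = 1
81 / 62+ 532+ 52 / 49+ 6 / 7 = 535.22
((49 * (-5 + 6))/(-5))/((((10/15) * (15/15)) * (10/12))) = -441/25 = -17.64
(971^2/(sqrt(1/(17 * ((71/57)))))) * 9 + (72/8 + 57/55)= 552/55 + 2828523 * sqrt(68799)/19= 39047864.54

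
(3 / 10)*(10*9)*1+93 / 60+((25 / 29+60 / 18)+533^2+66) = 494486677 / 1740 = 284187.75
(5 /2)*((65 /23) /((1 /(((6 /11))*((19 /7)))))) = 18525 /1771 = 10.46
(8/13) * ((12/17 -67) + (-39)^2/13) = 6896/221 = 31.20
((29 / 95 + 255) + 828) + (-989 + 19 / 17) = 154108 / 1615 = 95.42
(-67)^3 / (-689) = 300763 / 689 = 436.52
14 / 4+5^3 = 257 / 2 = 128.50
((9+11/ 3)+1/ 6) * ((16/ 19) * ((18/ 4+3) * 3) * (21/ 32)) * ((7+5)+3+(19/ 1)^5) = 30029072535/ 76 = 395119375.46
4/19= 0.21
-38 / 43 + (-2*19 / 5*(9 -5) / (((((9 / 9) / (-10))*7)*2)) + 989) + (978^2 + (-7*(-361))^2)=2210310072 / 301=7343222.83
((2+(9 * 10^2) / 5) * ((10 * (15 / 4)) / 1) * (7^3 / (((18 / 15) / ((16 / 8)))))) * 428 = 1669895500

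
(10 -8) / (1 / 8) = 16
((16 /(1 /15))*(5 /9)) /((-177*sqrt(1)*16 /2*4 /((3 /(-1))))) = 25 /354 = 0.07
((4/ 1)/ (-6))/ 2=-0.33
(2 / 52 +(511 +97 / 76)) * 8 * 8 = 32788.15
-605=-605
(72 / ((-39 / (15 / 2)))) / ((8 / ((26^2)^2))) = -790920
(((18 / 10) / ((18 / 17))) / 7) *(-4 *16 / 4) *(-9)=1224 / 35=34.97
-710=-710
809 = 809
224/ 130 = 112/ 65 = 1.72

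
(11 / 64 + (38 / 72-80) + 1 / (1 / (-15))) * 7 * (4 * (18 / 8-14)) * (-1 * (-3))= 17870293 / 192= 93074.44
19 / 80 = 0.24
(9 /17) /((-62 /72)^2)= 11664 /16337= 0.71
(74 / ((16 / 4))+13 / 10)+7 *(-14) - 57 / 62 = -79.12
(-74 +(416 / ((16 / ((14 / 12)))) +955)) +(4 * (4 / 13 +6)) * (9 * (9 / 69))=844034 / 897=940.95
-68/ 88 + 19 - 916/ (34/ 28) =-275311/ 374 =-736.13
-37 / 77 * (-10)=370 / 77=4.81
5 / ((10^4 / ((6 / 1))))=3 / 1000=0.00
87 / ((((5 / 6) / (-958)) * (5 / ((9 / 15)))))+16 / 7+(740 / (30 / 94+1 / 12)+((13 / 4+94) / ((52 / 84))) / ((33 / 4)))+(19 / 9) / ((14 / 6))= -864115984768 / 85210125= -10141.00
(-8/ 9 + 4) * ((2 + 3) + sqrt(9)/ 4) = 161/ 9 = 17.89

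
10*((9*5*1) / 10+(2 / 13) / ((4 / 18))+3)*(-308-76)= -408960 / 13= -31458.46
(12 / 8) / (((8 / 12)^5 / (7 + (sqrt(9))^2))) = 729 / 4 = 182.25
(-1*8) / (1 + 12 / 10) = -40 / 11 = -3.64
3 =3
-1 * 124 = -124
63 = 63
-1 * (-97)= 97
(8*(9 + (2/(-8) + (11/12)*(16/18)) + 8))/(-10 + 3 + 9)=1897/27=70.26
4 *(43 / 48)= 43 / 12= 3.58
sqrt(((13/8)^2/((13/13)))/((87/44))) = 13*sqrt(957)/348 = 1.16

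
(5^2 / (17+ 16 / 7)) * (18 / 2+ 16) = 875 / 27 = 32.41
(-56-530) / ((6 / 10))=-976.67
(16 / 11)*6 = 96 / 11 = 8.73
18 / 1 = 18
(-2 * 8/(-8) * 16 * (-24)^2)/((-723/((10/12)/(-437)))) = 0.05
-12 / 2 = -6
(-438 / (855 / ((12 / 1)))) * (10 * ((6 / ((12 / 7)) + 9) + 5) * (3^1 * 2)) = -122640 / 19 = -6454.74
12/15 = 4/5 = 0.80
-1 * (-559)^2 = -312481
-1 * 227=-227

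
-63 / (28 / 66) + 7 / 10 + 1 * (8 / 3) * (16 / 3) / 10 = -6587 / 45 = -146.38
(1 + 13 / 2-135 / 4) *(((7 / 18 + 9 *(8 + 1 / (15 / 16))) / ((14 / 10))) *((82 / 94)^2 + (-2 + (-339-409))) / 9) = 1299229165 / 10152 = 127977.66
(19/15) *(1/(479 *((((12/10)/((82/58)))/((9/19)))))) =41/27782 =0.00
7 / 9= 0.78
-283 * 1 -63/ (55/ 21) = -16888/ 55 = -307.05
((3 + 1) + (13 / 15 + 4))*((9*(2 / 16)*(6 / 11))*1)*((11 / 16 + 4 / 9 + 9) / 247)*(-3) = -30639 / 45760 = -0.67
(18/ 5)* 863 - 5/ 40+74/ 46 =3108.28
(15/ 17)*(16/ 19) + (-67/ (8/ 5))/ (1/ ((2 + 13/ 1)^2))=-24344205/ 2584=-9421.13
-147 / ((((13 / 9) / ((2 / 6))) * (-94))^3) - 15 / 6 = -4561978651 / 1824793048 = -2.50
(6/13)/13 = 6/169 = 0.04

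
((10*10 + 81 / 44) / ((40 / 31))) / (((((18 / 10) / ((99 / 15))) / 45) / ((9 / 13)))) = 9015.86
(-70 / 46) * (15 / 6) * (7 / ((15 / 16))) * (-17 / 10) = 3332 / 69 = 48.29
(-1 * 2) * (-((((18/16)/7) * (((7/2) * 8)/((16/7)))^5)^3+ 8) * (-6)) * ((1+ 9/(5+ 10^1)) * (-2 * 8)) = 26768620403308917.73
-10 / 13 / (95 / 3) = -6 / 247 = -0.02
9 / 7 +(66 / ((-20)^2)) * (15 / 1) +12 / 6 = 1613 / 280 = 5.76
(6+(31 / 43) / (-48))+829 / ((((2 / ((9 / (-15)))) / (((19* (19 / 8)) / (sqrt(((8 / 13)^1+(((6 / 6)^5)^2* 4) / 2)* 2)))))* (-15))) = 12353 / 2064+299269* sqrt(221) / 13600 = 333.11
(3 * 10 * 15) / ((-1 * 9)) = -50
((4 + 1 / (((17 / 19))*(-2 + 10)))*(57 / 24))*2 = 19.66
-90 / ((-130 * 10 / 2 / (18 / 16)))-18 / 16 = -63 / 65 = -0.97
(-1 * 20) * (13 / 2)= -130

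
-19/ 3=-6.33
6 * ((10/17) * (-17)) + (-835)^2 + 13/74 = 51590223/74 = 697165.18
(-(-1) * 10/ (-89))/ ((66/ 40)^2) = -4000/ 96921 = -0.04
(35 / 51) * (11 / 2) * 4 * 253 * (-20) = -3896200 / 51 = -76396.08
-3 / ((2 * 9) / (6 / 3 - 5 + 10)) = -7 / 6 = -1.17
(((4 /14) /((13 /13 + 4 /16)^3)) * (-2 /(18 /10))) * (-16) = 4096 /1575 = 2.60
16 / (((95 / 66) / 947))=1000032 / 95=10526.65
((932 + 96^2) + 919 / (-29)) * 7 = 2053611 / 29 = 70814.17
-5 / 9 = -0.56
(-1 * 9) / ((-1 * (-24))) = -3 / 8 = -0.38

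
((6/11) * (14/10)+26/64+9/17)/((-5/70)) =-355901/14960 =-23.79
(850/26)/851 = 425/11063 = 0.04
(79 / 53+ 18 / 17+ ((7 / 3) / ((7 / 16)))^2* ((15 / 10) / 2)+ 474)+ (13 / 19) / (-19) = 485790358 / 975783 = 497.85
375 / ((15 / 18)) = 450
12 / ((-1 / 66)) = -792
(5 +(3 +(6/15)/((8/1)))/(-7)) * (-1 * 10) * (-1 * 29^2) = 38385.64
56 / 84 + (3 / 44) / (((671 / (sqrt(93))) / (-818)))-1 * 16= -46 / 3-1227 * sqrt(93) / 14762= -16.13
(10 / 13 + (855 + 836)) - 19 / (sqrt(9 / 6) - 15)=19 * sqrt(6) / 447 + 3279427 / 1937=1693.15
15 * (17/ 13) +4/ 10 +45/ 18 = 2927/ 130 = 22.52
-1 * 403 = -403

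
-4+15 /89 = -341 /89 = -3.83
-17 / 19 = -0.89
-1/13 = -0.08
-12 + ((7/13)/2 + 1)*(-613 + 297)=-5370/13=-413.08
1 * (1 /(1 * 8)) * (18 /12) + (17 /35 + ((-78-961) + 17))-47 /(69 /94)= -41938147 /38640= -1085.36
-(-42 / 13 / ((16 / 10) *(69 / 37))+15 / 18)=0.25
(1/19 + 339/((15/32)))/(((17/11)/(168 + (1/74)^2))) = 18792206763/239020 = 78621.90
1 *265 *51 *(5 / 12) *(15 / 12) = 112625 / 16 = 7039.06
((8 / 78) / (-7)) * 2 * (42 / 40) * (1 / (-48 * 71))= 0.00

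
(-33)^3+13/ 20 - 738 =-733487/ 20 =-36674.35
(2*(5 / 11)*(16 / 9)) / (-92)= -40 / 2277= -0.02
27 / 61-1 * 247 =-15040 / 61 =-246.56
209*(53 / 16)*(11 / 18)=121847 / 288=423.08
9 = 9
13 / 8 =1.62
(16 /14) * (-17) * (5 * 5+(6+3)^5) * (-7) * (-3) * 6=-144613152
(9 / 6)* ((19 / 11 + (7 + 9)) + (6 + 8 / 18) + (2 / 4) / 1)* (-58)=-141665 / 66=-2146.44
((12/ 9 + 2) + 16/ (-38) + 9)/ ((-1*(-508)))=0.02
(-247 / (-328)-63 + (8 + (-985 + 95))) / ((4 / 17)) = -5265121 / 1312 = -4013.05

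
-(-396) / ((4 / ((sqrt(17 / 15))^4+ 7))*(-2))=-10252 / 25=-410.08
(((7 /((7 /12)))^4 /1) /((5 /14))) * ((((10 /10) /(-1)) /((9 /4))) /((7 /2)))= -36864 /5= -7372.80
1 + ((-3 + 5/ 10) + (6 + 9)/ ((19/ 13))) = 333/ 38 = 8.76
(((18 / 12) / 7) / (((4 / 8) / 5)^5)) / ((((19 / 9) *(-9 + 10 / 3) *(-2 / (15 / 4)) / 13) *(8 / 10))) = 246796875 / 4522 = 54576.93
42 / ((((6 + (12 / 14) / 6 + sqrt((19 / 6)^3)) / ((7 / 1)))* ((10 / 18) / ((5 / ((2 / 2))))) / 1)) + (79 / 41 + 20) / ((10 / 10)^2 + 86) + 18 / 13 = 275245343045 / 101205507- 14780556* sqrt(114) / 63293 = 226.29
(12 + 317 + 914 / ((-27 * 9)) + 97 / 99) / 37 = 871982 / 98901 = 8.82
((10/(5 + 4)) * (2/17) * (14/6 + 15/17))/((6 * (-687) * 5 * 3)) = -328/48245949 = -0.00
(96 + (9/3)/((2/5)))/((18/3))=69/4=17.25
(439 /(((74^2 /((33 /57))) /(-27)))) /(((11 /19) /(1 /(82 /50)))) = -296325 /224516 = -1.32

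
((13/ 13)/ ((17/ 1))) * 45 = 45/ 17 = 2.65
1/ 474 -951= -450773/ 474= -951.00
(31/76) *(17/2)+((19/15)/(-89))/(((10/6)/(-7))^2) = 5438339/1691000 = 3.22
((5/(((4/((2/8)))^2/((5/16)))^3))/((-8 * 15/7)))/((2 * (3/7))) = -6125/9895604649984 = -0.00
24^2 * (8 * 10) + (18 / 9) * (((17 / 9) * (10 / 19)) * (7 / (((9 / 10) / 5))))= 71036120 / 1539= 46157.32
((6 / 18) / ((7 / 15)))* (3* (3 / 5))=9 / 7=1.29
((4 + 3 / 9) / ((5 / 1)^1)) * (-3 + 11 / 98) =-3679 / 1470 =-2.50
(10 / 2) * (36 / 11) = 180 / 11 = 16.36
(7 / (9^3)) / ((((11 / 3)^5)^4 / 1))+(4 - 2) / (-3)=-1345499989865019576053 / 2018249984797680027603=-0.67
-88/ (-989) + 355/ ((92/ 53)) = 809397/ 3956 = 204.60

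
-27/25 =-1.08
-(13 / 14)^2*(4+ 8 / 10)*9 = -9126 / 245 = -37.25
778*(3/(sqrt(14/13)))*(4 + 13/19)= 103863*sqrt(182)/133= 10535.25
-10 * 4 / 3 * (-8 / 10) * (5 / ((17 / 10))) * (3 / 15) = 320 / 51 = 6.27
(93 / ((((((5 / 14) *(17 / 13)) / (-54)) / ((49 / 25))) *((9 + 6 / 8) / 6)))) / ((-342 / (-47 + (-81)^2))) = 247032.18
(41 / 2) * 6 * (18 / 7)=2214 / 7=316.29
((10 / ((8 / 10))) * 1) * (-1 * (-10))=125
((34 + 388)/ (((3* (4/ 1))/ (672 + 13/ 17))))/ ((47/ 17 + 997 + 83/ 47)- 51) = 113420729/ 4556844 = 24.89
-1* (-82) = 82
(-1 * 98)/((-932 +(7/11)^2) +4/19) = 225302/2141253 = 0.11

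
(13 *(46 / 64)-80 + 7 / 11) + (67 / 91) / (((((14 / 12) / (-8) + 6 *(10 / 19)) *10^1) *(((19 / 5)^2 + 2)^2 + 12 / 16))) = -1093102826859 / 15611339744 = -70.02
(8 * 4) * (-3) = -96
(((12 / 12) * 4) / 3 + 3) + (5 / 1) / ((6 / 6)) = 28 / 3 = 9.33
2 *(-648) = -1296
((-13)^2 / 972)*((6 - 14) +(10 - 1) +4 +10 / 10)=169 / 162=1.04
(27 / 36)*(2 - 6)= -3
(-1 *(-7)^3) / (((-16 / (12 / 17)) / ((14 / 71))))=-7203 / 2414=-2.98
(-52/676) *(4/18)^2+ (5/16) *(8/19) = 5113/40014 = 0.13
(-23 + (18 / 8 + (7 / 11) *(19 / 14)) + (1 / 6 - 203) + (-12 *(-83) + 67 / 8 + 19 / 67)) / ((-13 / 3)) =-13830935 / 76648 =-180.45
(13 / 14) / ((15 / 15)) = 13 / 14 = 0.93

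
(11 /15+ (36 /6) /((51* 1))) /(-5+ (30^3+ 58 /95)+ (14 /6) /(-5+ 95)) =10602 /336327065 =0.00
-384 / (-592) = 24 / 37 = 0.65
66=66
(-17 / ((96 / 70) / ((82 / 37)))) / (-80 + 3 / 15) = 17425 / 50616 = 0.34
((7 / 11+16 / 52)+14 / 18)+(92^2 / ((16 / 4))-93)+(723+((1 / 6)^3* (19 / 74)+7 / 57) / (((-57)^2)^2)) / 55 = 934222730973047297 / 458431584996528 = 2037.87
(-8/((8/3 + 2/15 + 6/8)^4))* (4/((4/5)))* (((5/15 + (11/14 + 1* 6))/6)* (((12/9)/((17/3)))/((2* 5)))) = -191360000/27215910351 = -0.01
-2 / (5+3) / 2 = -0.12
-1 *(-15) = 15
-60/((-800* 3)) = 1/40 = 0.02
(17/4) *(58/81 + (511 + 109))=2638.04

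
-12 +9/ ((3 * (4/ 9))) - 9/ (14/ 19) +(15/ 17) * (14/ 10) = -7725/ 476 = -16.23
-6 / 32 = -3 / 16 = -0.19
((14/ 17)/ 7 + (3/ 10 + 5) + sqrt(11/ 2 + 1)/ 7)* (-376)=-173148/ 85 - 188* sqrt(26)/ 7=-2173.98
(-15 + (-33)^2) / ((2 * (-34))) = -537 / 34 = -15.79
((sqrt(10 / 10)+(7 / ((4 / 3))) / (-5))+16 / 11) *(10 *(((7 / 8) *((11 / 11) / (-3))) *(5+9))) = -5047 / 88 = -57.35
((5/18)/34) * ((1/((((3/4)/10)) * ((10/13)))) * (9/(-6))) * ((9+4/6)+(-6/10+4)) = -1274/459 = -2.78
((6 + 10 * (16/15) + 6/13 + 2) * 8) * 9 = 17904/13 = 1377.23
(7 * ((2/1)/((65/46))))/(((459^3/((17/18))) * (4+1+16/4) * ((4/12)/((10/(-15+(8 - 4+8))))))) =-644/5989871511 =-0.00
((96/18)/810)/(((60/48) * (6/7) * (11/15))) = 112/13365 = 0.01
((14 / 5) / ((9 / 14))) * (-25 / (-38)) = 490 / 171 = 2.87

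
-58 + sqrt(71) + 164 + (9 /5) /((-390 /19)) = sqrt(71) + 68843 /650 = 114.34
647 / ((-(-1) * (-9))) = -647 / 9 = -71.89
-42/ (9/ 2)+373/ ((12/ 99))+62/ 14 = 3072.35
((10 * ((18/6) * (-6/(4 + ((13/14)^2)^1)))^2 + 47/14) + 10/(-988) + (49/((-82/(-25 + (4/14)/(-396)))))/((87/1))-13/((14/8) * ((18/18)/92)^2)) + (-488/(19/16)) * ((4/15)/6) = -695960294077153671667/11090448109000260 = -62753.13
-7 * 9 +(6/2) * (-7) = -84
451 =451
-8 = -8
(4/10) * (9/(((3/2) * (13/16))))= 192/65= 2.95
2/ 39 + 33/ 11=3.05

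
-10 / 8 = -5 / 4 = -1.25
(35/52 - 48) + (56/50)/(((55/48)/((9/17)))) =-56896883/1215500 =-46.81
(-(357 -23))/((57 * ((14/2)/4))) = -1336/399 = -3.35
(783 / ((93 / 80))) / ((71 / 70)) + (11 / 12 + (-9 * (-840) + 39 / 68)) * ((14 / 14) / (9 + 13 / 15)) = 1980327445 / 1384429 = 1430.43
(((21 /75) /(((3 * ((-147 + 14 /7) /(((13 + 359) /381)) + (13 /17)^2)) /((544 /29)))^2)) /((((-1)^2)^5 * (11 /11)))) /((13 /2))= 5320652444893184 /69124823233387976925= 0.00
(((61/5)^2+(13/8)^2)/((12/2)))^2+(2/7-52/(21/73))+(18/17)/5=5013417959159/10967040000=457.14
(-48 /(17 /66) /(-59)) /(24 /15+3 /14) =221760 /127381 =1.74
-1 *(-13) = 13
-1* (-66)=66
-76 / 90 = -38 / 45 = -0.84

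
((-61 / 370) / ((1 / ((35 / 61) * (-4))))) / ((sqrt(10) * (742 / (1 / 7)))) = sqrt(10) / 137270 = 0.00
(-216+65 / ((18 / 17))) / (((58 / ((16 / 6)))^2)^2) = -356224 / 515607849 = -0.00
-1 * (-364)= 364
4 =4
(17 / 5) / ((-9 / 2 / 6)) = -68 / 15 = -4.53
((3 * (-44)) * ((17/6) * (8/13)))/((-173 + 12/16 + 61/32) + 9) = 95744/67119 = 1.43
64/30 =32/15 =2.13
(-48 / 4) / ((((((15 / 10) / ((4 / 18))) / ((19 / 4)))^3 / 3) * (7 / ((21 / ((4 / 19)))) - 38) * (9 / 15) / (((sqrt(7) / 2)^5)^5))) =9019051946607605 * sqrt(7) / 39663804874752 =601.61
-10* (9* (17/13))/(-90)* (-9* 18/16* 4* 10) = -6885/13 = -529.62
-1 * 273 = -273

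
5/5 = 1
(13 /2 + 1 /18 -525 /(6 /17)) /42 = -26657 /756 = -35.26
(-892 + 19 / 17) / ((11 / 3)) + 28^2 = 541.03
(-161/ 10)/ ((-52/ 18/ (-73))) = -105777/ 260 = -406.83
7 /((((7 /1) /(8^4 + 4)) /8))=32800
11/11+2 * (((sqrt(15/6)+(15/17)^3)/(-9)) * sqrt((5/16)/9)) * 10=-25 * sqrt(2)/54-625 * sqrt(5)/4913+1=0.06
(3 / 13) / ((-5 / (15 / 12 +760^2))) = -1386243 / 52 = -26658.52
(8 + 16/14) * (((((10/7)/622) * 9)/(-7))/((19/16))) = -46080/2026787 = -0.02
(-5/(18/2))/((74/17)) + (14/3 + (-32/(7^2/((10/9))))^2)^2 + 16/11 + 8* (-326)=-79423423894895447/30787807519854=-2579.70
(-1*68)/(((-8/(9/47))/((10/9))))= 85/47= 1.81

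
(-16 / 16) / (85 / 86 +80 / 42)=-1806 / 5225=-0.35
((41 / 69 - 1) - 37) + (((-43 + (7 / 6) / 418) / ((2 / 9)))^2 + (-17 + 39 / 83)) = 598520664764623 / 16010309568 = 37383.45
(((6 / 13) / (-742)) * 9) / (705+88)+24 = 24.00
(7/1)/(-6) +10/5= 5/6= 0.83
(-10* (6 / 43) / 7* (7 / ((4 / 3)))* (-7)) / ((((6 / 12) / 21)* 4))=6615 / 86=76.92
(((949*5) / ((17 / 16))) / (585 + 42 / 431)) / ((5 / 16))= 104708864 / 4287009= 24.42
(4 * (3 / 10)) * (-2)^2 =24 / 5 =4.80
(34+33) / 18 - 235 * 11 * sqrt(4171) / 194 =67 / 18 - 2585 * sqrt(4171) / 194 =-856.83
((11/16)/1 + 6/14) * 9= 1125/112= 10.04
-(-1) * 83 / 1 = 83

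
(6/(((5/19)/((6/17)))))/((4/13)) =2223/85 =26.15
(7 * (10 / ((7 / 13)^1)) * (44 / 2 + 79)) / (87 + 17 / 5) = 32825 / 226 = 145.24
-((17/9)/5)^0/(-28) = 1/28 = 0.04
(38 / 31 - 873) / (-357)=27025 / 11067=2.44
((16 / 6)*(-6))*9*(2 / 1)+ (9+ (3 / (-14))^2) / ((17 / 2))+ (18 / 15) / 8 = -4777851 / 16660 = -286.79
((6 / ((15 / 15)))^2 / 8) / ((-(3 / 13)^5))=-6875.80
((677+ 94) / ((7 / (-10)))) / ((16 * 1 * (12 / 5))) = -6425 / 224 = -28.68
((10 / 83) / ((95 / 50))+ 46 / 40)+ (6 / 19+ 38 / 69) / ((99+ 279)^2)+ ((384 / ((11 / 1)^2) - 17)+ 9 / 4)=-24369491487724 / 2351580049665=-10.36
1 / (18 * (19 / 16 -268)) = -8 / 38421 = -0.00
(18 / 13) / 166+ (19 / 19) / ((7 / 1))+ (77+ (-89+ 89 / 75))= -6039833 / 566475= -10.66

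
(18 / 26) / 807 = 3 / 3497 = 0.00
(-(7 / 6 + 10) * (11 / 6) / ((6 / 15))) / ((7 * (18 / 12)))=-3685 / 756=-4.87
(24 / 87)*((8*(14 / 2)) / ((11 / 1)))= 448 / 319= 1.40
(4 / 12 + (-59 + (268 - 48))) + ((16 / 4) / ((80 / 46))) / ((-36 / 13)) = 57781 / 360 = 160.50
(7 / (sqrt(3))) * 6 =14 * sqrt(3) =24.25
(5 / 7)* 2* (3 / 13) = 30 / 91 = 0.33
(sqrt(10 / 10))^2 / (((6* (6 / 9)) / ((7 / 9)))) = 7 / 36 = 0.19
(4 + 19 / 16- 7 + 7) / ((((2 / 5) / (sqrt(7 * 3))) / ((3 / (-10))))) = -249 * sqrt(21) / 64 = -17.83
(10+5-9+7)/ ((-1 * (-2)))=13/ 2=6.50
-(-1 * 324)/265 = 324/265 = 1.22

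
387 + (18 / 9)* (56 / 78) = 388.44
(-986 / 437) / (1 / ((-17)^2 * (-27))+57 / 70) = -538563060 / 194334337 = -2.77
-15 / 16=-0.94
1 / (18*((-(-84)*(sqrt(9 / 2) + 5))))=5 / 30996 - sqrt(2) / 20664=0.00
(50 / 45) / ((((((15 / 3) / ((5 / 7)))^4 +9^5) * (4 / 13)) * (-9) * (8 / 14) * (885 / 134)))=-6097 / 3524034600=-0.00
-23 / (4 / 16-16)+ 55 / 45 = 2.68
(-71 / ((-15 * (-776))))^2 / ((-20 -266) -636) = -5041 / 124921411200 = -0.00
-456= -456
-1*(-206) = 206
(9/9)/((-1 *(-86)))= 1/86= 0.01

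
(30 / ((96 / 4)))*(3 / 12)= 5 / 16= 0.31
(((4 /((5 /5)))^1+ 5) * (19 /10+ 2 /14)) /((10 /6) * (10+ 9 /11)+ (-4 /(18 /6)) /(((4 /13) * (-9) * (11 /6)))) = 127413 /126770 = 1.01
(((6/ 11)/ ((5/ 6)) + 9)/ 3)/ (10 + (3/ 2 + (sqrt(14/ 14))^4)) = 354/ 1375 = 0.26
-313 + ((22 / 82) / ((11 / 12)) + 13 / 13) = -12780 / 41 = -311.71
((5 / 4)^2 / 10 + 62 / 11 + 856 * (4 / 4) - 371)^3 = 5156108463041479 / 43614208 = 118220843.61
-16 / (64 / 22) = -11 / 2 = -5.50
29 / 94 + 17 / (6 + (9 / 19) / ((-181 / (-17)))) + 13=31500059 / 1953978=16.12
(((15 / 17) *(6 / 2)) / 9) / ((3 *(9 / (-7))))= -35 / 459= -0.08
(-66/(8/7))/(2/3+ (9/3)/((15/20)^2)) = -77/8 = -9.62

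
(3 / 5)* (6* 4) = 72 / 5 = 14.40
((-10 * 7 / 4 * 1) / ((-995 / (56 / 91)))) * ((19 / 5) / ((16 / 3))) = 399 / 51740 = 0.01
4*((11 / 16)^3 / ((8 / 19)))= 25289 / 8192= 3.09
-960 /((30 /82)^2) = -107584 /15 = -7172.27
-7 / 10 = -0.70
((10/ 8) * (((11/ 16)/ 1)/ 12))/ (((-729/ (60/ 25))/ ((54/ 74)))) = -0.00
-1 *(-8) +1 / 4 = 33 / 4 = 8.25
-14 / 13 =-1.08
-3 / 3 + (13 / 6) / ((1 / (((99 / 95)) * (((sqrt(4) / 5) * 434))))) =185711 / 475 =390.97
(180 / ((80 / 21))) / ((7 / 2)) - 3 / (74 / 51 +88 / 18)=6318 / 485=13.03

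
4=4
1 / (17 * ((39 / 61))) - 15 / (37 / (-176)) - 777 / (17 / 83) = -91307936 / 24531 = -3722.14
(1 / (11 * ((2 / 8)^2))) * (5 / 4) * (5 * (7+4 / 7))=5300 / 77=68.83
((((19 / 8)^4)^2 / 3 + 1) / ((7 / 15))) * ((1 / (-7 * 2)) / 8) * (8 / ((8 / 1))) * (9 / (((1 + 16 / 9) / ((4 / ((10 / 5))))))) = -197106495687 / 4697620480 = -41.96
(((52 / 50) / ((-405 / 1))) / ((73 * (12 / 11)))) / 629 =-143 / 2789457750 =-0.00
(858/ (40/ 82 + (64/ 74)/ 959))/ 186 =9.44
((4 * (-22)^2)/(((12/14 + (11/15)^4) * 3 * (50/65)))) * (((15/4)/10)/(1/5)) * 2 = 85758750/31249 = 2744.37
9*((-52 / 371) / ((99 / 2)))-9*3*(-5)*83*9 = 411548341 / 4081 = 100844.97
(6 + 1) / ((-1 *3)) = -7 / 3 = -2.33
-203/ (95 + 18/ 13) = -377/ 179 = -2.11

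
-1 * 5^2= -25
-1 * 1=-1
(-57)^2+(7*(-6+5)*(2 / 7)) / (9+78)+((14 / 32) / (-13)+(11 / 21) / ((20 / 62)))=2058779221 / 633360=3250.57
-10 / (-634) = 5 / 317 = 0.02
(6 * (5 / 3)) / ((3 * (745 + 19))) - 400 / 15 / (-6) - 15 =-36275 / 3438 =-10.55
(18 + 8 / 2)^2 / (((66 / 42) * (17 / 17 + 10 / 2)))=51.33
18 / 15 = 6 / 5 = 1.20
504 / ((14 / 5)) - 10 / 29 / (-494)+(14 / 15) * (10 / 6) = 11704387 / 64467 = 181.56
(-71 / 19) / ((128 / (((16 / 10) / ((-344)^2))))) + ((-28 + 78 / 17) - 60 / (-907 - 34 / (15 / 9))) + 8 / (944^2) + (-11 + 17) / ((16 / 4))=-1078309664331728739 / 49357199903329280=-21.85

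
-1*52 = -52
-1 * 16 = -16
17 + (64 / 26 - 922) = -11733 / 13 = -902.54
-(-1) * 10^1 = 10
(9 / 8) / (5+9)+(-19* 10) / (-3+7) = -5311 / 112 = -47.42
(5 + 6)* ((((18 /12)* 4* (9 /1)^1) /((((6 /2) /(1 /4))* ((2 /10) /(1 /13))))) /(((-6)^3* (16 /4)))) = -0.02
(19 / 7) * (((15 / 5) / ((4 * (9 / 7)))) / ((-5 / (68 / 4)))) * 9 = -969 / 20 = -48.45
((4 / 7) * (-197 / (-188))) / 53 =197 / 17437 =0.01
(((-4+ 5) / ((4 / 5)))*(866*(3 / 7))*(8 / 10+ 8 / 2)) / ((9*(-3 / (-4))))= 6928 / 21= 329.90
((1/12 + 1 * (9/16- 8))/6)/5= -0.25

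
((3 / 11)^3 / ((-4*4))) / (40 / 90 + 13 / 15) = -1215 / 1256464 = -0.00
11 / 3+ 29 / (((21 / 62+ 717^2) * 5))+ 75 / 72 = 2000954743 / 424980520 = 4.71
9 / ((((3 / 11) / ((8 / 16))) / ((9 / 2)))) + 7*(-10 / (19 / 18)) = 603 / 76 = 7.93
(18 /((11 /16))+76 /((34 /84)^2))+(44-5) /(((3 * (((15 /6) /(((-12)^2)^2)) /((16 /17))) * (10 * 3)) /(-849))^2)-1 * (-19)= 420220841910446609 /1986875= 211498379067.86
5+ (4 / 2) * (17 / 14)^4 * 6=298583 / 9604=31.09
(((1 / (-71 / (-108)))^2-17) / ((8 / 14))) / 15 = -518231 / 302460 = -1.71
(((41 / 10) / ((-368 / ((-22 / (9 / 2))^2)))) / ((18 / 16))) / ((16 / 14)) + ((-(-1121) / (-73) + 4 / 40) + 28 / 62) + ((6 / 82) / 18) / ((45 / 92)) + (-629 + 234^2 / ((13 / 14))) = 453671038535098 / 7778462805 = 58324.00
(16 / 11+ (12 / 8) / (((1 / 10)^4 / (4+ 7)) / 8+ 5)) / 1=28306672 / 16133337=1.75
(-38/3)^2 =1444/9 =160.44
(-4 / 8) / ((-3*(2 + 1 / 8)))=4 / 51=0.08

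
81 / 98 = 0.83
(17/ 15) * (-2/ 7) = -0.32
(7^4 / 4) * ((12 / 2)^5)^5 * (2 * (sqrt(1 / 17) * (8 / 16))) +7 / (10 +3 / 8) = 4138938445800510932784.23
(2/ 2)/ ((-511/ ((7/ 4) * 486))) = -243/ 146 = -1.66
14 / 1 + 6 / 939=4384 / 313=14.01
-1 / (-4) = 1 / 4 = 0.25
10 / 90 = 0.11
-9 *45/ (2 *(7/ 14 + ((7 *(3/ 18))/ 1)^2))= -7290/ 67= -108.81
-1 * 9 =-9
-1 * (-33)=33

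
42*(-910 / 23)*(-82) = 136262.61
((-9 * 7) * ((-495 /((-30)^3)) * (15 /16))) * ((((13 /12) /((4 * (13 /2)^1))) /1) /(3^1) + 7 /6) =-1309 /1024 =-1.28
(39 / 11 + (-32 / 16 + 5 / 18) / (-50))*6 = 35441 / 1650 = 21.48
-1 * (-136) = 136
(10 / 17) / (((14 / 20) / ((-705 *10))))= -705000 / 119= -5924.37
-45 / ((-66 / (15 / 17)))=225 / 374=0.60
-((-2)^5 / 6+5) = 1 / 3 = 0.33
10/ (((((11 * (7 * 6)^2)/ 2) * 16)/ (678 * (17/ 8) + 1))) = 28835/ 310464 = 0.09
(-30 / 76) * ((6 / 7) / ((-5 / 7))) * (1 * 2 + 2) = 36 / 19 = 1.89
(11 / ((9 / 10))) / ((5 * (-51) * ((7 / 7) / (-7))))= 154 / 459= 0.34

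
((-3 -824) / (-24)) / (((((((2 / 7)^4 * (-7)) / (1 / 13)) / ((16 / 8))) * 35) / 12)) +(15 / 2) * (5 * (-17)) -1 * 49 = -754483 / 1040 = -725.46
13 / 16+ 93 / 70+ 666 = 374159 / 560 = 668.14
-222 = -222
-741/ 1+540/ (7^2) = -35769/ 49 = -729.98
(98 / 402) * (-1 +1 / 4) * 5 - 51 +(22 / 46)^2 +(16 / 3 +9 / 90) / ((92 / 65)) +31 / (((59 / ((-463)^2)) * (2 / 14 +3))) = 19758466491233 / 552060168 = 35790.42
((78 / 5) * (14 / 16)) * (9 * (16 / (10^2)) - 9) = -51597 / 500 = -103.19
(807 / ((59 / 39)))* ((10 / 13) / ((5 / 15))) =72630 / 59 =1231.02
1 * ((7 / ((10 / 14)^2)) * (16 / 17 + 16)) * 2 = 197568 / 425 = 464.87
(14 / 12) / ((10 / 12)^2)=42 / 25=1.68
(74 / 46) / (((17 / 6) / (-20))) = -11.36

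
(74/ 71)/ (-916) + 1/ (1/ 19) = 617805/ 32518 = 19.00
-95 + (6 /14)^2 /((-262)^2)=-319537811 /3363556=-95.00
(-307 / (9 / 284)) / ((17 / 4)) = -348752 / 153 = -2279.42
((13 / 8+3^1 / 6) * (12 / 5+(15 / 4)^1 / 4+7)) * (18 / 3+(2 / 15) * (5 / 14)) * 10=1785493 / 1344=1328.49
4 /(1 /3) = 12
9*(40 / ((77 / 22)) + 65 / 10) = 2259 / 14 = 161.36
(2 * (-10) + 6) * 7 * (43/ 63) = -602/ 9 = -66.89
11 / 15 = 0.73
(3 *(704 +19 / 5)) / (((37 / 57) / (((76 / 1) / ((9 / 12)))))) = 61323792 / 185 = 331479.96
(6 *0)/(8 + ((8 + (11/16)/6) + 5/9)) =0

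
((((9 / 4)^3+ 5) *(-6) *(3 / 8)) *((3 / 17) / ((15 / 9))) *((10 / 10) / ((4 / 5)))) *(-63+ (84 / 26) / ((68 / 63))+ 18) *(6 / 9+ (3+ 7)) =525873141 / 240448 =2187.06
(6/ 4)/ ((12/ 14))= 7/ 4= 1.75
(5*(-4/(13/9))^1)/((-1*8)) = 45/26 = 1.73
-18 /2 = -9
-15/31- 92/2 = -1441/31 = -46.48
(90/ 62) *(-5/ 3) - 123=-3888/ 31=-125.42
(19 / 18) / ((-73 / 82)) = -1.19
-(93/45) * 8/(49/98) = -496/15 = -33.07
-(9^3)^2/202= -531441/202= -2630.90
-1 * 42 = -42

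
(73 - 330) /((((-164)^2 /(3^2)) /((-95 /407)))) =219735 /10946672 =0.02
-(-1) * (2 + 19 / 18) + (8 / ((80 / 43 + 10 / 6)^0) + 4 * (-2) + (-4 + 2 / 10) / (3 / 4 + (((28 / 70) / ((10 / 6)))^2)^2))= -14045585 / 7062354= -1.99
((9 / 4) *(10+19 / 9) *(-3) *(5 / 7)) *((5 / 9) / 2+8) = -81205 / 168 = -483.36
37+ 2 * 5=47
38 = 38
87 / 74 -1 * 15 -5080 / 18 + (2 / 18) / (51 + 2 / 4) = -296.04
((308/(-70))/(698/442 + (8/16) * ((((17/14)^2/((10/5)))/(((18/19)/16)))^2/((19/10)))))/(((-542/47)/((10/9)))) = 2468979513/246799329272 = 0.01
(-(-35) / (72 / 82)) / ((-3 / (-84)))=10045 / 9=1116.11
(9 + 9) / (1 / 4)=72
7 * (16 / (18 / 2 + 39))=7 / 3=2.33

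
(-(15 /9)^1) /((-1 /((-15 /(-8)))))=25 /8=3.12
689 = 689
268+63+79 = 410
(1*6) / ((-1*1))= -6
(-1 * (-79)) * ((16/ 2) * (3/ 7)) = 1896/ 7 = 270.86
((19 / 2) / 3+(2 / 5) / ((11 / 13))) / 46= 1201 / 15180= 0.08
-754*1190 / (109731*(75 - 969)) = 448630 / 49049757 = 0.01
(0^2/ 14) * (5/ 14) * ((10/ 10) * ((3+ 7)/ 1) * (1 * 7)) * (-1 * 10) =0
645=645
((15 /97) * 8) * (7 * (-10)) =-86.60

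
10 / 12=0.83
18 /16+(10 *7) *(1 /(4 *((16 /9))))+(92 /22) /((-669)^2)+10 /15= 1833062141 /157541472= 11.64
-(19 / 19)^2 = -1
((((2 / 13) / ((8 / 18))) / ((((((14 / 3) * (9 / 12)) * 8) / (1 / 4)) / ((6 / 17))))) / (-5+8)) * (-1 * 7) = -9 / 3536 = -0.00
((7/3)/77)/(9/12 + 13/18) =12/583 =0.02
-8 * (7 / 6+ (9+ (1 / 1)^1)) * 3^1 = -268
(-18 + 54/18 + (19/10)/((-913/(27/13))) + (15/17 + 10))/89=-0.05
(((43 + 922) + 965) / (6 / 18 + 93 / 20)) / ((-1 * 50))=-2316 / 299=-7.75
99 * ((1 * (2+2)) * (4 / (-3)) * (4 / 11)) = -192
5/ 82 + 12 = 989/ 82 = 12.06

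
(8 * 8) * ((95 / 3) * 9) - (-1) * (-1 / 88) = 1605119 / 88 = 18239.99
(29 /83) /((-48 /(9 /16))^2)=261 /5439488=0.00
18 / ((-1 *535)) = -18 / 535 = -0.03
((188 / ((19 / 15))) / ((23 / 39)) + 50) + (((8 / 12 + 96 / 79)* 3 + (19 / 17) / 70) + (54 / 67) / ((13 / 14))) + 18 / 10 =11092650165813 / 35782744270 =310.00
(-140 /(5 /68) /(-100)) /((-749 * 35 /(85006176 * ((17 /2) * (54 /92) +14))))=-2524598421024 /2153375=-1172391.44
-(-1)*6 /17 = 6 /17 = 0.35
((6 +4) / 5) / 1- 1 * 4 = -2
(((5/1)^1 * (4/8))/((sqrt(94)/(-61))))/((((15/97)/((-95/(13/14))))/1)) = 3934805 * sqrt(94)/3666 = 10406.26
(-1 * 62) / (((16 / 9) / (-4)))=279 / 2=139.50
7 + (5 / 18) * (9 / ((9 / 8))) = 83 / 9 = 9.22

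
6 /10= 3 /5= 0.60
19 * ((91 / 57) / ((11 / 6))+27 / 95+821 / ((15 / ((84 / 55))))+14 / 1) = 515957 / 275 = 1876.21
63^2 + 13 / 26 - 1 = 7937 / 2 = 3968.50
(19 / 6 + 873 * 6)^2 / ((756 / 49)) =6922396663 / 3888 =1780451.82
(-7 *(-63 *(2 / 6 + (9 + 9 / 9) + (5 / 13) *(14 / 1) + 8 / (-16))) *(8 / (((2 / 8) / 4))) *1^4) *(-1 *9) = -100505664 / 13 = -7731204.92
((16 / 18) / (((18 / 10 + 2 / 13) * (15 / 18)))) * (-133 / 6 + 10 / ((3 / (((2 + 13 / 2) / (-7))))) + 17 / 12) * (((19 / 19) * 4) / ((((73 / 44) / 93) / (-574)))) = 48459711872 / 27813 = 1742340.34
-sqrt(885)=-29.75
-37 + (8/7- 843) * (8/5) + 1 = -48404/35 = -1382.97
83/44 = 1.89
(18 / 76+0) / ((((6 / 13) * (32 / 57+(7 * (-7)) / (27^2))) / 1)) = 28431 / 27380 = 1.04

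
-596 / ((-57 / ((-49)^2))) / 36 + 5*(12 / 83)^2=2464902221 / 3534057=697.47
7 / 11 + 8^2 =711 / 11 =64.64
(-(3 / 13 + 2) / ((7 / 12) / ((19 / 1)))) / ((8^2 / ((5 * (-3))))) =24795 / 1456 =17.03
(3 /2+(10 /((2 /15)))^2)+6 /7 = 78783 /14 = 5627.36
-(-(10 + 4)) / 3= 14 / 3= 4.67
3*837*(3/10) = 753.30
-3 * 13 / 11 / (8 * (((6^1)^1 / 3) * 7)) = -39 / 1232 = -0.03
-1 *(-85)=85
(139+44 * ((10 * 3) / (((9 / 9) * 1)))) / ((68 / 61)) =88999 / 68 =1308.81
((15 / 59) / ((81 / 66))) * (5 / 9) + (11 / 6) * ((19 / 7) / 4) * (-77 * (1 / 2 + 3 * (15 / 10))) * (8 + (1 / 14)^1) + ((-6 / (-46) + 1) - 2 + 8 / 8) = -47588656921 / 12310704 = -3865.63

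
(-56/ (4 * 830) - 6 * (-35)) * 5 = 87143/ 83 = 1049.92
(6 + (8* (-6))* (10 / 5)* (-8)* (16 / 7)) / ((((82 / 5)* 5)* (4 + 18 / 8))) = 4932 / 1435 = 3.44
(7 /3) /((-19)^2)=0.01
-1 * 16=-16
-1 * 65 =-65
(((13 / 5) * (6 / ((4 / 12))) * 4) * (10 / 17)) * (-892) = -1669824 / 17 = -98224.94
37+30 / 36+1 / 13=2957 / 78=37.91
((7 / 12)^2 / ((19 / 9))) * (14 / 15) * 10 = 343 / 228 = 1.50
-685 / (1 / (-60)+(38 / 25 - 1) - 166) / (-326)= -102750 / 8092787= -0.01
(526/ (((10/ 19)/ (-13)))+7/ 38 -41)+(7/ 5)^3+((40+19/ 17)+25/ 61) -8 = -64018713267/ 4925750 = -12996.74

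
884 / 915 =0.97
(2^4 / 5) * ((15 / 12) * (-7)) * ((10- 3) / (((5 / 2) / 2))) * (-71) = 11132.80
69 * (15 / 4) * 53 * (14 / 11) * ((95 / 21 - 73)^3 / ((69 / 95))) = -37429682371300 / 4851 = -7715869381.84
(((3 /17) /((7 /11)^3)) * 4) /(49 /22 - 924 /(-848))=37246704 /45102785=0.83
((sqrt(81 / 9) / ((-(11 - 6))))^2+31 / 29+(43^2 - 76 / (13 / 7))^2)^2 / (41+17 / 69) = 11070481375866969093769989 / 42725221028750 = 259108814637.09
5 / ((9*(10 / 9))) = 0.50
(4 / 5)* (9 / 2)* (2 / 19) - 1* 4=-344 / 95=-3.62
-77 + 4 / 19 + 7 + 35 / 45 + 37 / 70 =-819743 / 11970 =-68.48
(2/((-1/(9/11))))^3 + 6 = 2154/1331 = 1.62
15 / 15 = 1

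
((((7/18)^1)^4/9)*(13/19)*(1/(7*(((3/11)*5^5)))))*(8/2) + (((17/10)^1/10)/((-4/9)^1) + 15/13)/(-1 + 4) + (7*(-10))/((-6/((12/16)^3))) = 45321675119567/8751061800000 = 5.18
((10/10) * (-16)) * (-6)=96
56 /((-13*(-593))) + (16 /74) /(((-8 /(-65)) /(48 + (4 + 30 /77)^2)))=199863021948 /1691146457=118.18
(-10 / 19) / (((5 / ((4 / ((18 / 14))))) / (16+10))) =-1456 / 171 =-8.51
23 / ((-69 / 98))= -98 / 3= -32.67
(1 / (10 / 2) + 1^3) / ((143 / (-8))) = -0.07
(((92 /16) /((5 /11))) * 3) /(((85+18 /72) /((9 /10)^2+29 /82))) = 329199 /635500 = 0.52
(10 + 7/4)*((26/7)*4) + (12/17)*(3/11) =174.76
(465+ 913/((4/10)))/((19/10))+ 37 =28178/19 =1483.05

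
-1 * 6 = -6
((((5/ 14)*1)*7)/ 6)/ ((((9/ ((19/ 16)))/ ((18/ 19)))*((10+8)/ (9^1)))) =0.03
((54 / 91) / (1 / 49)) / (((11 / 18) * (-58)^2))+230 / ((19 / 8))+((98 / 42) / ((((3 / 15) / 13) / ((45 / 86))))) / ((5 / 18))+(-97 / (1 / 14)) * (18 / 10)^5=-7761453017319332 / 307046471875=-25277.78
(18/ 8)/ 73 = 0.03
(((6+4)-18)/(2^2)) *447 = -894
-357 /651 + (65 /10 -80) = -4591 /62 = -74.05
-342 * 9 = -3078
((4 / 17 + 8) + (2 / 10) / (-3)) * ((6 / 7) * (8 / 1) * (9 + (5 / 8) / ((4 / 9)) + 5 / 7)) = 5188753 / 8330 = 622.90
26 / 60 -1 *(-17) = 523 / 30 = 17.43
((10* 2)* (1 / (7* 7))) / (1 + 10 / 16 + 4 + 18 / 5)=800 / 18081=0.04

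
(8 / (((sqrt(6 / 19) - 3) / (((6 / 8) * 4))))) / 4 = -114 / 55 - 2 * sqrt(114) / 55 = -2.46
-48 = -48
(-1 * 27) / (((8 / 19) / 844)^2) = -433946187 / 4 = -108486546.75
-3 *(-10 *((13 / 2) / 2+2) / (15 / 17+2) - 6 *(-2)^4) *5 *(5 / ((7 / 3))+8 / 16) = 887445 / 196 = 4527.78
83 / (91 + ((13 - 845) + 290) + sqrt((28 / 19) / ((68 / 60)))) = -12090859 / 65698103 - 166*sqrt(33915) / 65698103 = -0.18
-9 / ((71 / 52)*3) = -156 / 71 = -2.20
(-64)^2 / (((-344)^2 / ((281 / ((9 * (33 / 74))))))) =1330816 / 549153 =2.42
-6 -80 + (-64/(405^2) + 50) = -5904964/164025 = -36.00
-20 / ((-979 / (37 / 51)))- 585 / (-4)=29211425 / 199716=146.26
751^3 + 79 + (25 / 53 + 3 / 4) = 423564831.22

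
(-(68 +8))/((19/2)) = -8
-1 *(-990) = 990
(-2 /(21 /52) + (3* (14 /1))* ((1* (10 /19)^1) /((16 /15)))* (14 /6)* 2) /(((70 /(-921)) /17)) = -382150837 /18620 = -20523.68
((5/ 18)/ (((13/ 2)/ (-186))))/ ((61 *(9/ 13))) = -310/ 1647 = -0.19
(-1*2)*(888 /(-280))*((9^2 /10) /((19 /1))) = 8991 /3325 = 2.70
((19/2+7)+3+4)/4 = 47/8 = 5.88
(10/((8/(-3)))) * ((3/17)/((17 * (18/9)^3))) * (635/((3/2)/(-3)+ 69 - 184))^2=-2016125/13707848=-0.15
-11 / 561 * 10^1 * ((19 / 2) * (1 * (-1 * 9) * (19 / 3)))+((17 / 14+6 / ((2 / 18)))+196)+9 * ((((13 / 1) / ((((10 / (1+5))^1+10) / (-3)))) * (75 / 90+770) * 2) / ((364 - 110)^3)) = 696928118913 / 1950060616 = 357.39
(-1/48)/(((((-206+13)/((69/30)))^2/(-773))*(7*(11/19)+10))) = 7769423/47738318400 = 0.00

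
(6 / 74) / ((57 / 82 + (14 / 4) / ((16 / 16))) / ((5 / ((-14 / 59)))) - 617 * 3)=-36285 / 828439361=-0.00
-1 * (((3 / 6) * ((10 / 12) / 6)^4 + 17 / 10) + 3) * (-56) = 263.21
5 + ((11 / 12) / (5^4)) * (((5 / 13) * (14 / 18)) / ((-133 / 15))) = 5.00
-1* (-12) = 12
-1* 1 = -1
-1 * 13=-13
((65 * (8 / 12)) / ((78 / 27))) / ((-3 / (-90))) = 450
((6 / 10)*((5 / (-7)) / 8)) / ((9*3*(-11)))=1 / 5544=0.00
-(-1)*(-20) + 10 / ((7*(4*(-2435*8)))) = -20.00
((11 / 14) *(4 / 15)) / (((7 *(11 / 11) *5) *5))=22 / 18375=0.00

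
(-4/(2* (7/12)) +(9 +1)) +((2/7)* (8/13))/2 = 606/91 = 6.66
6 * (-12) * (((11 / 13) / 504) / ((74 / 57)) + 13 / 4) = -1576383 / 6734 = -234.09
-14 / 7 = -2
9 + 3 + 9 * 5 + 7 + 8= 72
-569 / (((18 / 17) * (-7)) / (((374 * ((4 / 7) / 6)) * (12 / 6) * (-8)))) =-57883232 / 1323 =-43751.50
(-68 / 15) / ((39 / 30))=-136 / 39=-3.49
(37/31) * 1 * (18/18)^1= 37/31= 1.19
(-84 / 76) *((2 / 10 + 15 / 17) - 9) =8.75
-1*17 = -17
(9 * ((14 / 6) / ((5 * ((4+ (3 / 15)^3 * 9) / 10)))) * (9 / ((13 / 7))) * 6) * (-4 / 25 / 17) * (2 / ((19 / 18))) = -11430720 / 2137291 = -5.35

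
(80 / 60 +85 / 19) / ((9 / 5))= 3.23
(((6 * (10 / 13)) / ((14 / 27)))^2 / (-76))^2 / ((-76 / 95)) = -134521003125 / 99022243684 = -1.36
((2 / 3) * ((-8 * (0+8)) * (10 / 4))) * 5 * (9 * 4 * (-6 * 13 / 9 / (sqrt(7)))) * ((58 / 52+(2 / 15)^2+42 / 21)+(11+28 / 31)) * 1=698073344 * sqrt(7) / 1953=945687.90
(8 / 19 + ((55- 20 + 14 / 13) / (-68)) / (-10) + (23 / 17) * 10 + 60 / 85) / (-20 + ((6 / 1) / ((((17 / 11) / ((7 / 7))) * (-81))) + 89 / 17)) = -66705957 / 67174120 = -0.99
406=406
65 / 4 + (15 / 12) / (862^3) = 41632755325 / 2562015712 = 16.25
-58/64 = -29/32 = -0.91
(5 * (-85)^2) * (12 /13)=433500 /13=33346.15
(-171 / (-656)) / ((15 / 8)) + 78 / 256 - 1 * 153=-4003077 / 26240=-152.56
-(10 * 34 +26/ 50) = -8513/ 25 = -340.52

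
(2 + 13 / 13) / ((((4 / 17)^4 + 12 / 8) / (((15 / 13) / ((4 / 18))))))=6765201 / 652795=10.36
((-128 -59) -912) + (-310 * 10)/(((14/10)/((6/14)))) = -100351/49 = -2047.98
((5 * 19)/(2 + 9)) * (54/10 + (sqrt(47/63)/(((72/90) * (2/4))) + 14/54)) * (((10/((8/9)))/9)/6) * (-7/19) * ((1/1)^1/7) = -955/1782 - 125 * sqrt(329)/11088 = -0.74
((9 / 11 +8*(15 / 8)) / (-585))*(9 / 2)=-0.12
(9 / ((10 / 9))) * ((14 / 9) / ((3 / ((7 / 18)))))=49 / 30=1.63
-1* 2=-2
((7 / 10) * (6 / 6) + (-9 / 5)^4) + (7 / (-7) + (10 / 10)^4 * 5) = 18997 / 1250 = 15.20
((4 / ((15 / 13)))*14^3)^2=20359865344 / 225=90488290.42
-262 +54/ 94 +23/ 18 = -220085/ 846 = -260.15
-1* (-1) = 1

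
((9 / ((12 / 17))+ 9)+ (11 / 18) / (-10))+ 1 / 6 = 1967 / 90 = 21.86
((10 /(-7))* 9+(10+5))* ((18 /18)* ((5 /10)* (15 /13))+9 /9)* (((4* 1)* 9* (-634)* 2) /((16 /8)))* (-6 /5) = 8422056 /91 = 92550.07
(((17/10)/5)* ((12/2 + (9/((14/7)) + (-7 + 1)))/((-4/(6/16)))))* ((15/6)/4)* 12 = -1377/1280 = -1.08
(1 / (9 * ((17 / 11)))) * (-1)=-11 / 153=-0.07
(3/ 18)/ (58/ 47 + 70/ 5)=0.01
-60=-60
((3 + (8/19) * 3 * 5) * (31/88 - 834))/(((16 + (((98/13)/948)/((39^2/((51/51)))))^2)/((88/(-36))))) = 31683840937178478633/26703943451925235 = 1186.49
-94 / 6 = -47 / 3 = -15.67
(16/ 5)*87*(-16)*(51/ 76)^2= -3620592/ 1805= -2005.87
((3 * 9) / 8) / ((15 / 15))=3.38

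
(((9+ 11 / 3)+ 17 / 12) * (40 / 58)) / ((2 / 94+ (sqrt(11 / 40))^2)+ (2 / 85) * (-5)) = 27006200 / 496683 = 54.37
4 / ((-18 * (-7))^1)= 2 / 63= 0.03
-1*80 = -80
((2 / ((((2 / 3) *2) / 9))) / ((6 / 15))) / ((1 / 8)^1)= 270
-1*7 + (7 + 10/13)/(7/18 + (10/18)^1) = 271/221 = 1.23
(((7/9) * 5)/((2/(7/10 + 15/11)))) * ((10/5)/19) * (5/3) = 0.70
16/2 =8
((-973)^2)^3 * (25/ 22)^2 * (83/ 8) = 44018491094028259116875/ 3872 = 11368411956102339647.95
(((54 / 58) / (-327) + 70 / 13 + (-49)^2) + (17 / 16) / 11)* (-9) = -156640833693 / 7232368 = -21658.31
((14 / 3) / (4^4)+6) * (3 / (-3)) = -2311 / 384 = -6.02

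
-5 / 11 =-0.45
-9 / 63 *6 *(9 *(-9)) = 69.43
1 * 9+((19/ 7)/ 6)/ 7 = 9.06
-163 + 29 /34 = -5513 /34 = -162.15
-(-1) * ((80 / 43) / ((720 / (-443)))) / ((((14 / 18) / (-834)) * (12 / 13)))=1329.74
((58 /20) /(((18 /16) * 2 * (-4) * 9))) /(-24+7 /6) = 29 /18495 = 0.00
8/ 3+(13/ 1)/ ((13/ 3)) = 17/ 3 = 5.67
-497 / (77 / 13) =-923 / 11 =-83.91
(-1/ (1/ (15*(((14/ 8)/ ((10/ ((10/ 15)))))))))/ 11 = -7/ 44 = -0.16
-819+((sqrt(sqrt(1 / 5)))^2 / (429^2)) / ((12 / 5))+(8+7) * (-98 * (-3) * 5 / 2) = sqrt(5) / 2208492+10206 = 10206.00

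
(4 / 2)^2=4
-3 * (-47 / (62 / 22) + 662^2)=-40755141 / 31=-1314681.97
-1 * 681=-681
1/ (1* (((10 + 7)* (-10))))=-1/ 170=-0.01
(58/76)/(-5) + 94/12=2189/285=7.68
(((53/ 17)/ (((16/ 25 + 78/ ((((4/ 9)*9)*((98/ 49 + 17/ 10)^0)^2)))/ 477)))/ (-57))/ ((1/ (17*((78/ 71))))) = -24.19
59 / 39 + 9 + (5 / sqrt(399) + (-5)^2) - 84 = -1891 / 39 + 5 * sqrt(399) / 399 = -48.24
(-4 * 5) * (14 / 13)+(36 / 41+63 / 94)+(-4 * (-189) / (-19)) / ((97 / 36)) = -3209430839 / 92337986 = -34.76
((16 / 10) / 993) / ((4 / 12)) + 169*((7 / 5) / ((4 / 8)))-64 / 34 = 471.32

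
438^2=191844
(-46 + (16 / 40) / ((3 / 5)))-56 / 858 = -6492 / 143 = -45.40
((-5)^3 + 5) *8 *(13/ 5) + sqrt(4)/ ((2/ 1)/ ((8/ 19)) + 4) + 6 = -87142/ 35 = -2489.77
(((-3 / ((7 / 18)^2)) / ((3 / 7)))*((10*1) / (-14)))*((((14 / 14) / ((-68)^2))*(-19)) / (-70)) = 1539 / 793016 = 0.00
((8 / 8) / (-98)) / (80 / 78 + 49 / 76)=-1482 / 242599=-0.01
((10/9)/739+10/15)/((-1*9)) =-4444/59859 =-0.07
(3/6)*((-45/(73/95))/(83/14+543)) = -5985/112201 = -0.05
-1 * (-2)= 2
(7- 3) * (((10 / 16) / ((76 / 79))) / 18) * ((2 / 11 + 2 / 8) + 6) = 111785 / 120384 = 0.93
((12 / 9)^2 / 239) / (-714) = -8 / 767907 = -0.00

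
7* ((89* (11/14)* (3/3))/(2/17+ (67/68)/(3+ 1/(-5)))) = 466004/447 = 1042.51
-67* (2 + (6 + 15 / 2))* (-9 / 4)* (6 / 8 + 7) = 18108.84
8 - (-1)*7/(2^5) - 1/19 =4965/608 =8.17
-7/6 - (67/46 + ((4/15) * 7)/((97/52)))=-121273/33465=-3.62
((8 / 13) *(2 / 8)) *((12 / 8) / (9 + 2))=3 / 143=0.02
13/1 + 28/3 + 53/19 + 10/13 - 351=-240905/741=-325.11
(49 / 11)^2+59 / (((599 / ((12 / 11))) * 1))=1445987 / 72479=19.95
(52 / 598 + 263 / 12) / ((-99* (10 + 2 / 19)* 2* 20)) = -115387 / 209848320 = -0.00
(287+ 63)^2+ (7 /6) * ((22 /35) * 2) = 1837522 /15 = 122501.47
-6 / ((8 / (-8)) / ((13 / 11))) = 78 / 11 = 7.09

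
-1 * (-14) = 14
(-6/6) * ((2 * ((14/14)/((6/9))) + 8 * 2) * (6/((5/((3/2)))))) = -171/5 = -34.20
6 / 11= 0.55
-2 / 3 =-0.67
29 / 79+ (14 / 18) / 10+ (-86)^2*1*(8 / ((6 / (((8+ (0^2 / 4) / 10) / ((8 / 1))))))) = 70117243 / 7110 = 9861.78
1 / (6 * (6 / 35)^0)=1 / 6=0.17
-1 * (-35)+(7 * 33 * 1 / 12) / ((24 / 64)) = 259 / 3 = 86.33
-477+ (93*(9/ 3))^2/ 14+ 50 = 71863/ 14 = 5133.07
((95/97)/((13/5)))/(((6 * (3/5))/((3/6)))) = 2375/45396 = 0.05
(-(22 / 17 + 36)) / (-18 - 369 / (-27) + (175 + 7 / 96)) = -60864 / 278647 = -0.22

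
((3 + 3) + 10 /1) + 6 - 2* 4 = 14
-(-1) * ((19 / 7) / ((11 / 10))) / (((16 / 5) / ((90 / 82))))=21375 / 25256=0.85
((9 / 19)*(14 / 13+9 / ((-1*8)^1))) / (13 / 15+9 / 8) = -675 / 59033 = -0.01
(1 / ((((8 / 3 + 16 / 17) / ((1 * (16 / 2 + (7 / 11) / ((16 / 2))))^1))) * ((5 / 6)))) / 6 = 36261 / 80960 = 0.45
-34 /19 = -1.79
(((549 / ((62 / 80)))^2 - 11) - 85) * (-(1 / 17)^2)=-482149344 / 277729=-1736.04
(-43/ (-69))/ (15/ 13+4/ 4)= 559/ 1932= 0.29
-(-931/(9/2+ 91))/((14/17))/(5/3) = 6783/955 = 7.10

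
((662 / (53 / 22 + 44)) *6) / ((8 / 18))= 196614 / 1021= 192.57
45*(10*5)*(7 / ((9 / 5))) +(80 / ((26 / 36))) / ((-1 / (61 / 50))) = 559966 / 65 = 8614.86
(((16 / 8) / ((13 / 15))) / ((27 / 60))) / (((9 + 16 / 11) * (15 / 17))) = 1496 / 2691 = 0.56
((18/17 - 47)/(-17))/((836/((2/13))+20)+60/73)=57013/115080378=0.00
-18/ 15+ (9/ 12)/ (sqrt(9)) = -19/ 20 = -0.95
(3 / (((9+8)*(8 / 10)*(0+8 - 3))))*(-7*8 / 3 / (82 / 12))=-84 / 697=-0.12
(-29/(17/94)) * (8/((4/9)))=-49068/17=-2886.35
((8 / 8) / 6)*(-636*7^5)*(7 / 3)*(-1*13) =162120322 / 3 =54040107.33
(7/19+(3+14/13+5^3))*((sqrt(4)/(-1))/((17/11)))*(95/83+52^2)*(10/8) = -394834097405/697034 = -566448.84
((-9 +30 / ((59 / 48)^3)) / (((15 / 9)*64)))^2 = 19430878354209 / 4319286644838400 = 0.00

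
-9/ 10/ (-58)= 9/ 580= 0.02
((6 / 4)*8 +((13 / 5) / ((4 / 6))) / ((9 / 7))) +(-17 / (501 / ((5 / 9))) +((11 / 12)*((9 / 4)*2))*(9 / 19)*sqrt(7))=297*sqrt(7) / 152 +677003 / 45090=20.18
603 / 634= 0.95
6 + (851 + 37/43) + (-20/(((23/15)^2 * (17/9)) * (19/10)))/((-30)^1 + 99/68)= 239905773336/279628871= 857.94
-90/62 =-1.45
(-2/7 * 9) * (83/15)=-498/35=-14.23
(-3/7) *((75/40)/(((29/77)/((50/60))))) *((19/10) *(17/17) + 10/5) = -6435/928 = -6.93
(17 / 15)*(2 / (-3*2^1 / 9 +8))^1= 17 / 55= 0.31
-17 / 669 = -0.03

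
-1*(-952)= 952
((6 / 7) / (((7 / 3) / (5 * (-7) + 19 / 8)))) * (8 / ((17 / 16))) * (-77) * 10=8268480 / 119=69483.03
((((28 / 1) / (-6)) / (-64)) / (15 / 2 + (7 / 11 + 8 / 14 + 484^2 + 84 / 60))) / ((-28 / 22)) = -4235 / 17316950688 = -0.00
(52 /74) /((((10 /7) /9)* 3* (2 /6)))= 819 /185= 4.43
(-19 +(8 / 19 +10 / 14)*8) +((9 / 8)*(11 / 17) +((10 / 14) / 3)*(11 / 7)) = -3348437 / 379848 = -8.82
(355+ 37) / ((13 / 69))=27048 / 13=2080.62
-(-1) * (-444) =-444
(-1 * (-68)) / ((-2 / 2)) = -68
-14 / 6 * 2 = -14 / 3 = -4.67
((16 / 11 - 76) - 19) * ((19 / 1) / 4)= -19551 / 44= -444.34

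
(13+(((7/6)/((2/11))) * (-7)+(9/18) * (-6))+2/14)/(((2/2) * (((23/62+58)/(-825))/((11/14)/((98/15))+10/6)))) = 16650065125/18958296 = 878.25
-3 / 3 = -1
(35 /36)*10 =9.72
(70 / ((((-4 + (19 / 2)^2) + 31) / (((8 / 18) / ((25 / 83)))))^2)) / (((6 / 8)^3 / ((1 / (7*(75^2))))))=225738752 / 338241590859375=0.00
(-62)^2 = 3844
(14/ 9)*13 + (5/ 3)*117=215.22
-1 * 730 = -730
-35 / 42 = -5 / 6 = -0.83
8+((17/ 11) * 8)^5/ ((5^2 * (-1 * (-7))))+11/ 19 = 888585589119/ 535494575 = 1659.37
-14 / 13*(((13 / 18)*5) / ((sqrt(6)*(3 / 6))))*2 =-6.35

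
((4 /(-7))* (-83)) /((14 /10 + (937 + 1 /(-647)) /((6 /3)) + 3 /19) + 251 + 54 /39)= 132641470 /2020422103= 0.07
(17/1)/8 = 17/8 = 2.12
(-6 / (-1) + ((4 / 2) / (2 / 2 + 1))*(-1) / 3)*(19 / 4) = 323 / 12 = 26.92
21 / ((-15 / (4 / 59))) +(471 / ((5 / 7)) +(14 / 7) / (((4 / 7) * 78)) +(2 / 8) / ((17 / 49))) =51639959 / 78234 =660.07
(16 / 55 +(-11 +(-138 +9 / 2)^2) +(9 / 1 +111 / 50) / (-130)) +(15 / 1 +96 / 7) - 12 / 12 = 2232126007 / 125125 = 17839.17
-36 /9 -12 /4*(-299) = 893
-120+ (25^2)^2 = 390505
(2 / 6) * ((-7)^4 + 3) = 2404 / 3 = 801.33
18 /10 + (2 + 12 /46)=467 /115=4.06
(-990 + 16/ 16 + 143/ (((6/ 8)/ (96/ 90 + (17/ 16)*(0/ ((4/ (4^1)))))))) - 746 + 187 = -60508/ 45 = -1344.62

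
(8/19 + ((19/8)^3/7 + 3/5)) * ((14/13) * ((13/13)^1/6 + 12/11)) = 82937999/20866560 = 3.97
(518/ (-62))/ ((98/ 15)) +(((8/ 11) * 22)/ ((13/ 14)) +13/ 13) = 95643/ 5642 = 16.95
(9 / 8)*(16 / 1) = 18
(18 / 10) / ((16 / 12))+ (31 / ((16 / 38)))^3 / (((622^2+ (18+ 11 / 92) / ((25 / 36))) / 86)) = 25645529847709 / 284765827840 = 90.06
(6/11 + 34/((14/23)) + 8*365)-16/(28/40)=32489/11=2953.55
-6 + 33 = 27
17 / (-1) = -17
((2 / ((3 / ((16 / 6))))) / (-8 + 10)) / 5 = 8 / 45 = 0.18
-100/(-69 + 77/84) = 1200/817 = 1.47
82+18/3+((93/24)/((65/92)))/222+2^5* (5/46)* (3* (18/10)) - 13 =62267419/663780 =93.81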